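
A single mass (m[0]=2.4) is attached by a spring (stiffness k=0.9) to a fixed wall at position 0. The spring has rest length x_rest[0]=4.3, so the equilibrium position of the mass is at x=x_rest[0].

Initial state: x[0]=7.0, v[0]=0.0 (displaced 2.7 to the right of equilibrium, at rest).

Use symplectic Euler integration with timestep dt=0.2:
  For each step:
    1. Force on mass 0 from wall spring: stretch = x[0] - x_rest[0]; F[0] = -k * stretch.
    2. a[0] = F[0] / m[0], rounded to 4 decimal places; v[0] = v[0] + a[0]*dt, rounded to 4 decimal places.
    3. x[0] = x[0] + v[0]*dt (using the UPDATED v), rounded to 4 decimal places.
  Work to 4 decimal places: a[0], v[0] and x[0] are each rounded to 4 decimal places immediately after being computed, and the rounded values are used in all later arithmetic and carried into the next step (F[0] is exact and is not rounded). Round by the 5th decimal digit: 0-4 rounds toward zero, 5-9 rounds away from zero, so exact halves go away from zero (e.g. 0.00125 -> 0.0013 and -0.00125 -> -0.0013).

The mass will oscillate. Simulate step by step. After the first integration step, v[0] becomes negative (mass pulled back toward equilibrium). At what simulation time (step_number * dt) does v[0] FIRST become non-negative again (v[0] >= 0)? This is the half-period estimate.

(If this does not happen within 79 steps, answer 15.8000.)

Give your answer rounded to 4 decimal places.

Answer: 5.2000

Derivation:
Step 0: x=[7.0000] v=[0.0000]
Step 1: x=[6.9595] v=[-0.2025]
Step 2: x=[6.8791] v=[-0.4020]
Step 3: x=[6.7600] v=[-0.5954]
Step 4: x=[6.6040] v=[-0.7799]
Step 5: x=[6.4135] v=[-0.9527]
Step 6: x=[6.1913] v=[-1.1112]
Step 7: x=[5.9407] v=[-1.2530]
Step 8: x=[5.6655] v=[-1.3761]
Step 9: x=[5.3698] v=[-1.4785]
Step 10: x=[5.0581] v=[-1.5587]
Step 11: x=[4.7350] v=[-1.6156]
Step 12: x=[4.4054] v=[-1.6482]
Step 13: x=[4.0742] v=[-1.6561]
Step 14: x=[3.7464] v=[-1.6392]
Step 15: x=[3.4269] v=[-1.5977]
Step 16: x=[3.1205] v=[-1.5322]
Step 17: x=[2.8318] v=[-1.4437]
Step 18: x=[2.5651] v=[-1.3336]
Step 19: x=[2.3244] v=[-1.2035]
Step 20: x=[2.1133] v=[-1.0553]
Step 21: x=[1.9350] v=[-0.8913]
Step 22: x=[1.7922] v=[-0.7139]
Step 23: x=[1.6870] v=[-0.5258]
Step 24: x=[1.6210] v=[-0.3298]
Step 25: x=[1.5952] v=[-0.1289]
Step 26: x=[1.6100] v=[0.0740]
First v>=0 after going negative at step 26, time=5.2000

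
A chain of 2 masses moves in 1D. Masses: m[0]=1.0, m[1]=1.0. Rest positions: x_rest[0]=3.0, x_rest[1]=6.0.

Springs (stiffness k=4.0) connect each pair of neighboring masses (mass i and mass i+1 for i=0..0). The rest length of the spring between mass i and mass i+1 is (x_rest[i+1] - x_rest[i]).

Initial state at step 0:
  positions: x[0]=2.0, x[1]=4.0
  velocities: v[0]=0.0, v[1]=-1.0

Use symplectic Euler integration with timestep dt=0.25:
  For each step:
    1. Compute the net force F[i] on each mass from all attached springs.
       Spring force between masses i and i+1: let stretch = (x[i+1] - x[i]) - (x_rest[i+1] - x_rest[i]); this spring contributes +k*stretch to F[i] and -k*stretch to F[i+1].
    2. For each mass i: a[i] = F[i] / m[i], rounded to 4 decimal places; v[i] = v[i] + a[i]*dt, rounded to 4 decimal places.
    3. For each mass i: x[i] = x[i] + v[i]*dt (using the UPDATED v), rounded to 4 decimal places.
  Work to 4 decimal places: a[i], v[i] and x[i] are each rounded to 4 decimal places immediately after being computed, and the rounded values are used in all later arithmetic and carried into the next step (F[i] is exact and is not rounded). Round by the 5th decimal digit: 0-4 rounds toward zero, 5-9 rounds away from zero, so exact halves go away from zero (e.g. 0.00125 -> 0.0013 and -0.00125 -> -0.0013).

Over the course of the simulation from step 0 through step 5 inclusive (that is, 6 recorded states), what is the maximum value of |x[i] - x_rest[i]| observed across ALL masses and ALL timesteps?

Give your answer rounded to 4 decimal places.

Answer: 2.5702

Derivation:
Step 0: x=[2.0000 4.0000] v=[0.0000 -1.0000]
Step 1: x=[1.7500 4.0000] v=[-1.0000 0.0000]
Step 2: x=[1.3125 4.1875] v=[-1.7500 0.7500]
Step 3: x=[0.8438 4.4063] v=[-1.8750 0.8750]
Step 4: x=[0.5157 4.4844] v=[-1.3125 0.3125]
Step 5: x=[0.4298 4.3204] v=[-0.3438 -0.6562]
Max displacement = 2.5702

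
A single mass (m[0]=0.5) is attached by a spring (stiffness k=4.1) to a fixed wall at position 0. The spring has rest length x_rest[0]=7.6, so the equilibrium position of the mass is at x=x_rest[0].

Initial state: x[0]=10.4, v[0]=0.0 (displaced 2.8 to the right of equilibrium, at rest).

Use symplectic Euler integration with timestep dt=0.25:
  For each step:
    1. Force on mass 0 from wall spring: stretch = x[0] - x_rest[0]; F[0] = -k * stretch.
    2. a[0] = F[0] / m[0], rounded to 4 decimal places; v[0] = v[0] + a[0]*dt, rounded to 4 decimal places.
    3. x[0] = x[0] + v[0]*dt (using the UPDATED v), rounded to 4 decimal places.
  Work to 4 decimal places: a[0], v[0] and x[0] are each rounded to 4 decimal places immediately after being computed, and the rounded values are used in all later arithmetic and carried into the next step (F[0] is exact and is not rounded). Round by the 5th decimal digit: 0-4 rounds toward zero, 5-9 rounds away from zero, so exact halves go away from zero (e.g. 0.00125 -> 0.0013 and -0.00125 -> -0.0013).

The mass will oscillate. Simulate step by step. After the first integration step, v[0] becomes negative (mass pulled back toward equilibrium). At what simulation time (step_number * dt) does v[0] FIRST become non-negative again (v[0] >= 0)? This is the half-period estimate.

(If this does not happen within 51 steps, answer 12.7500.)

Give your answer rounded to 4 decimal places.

Answer: 1.2500

Derivation:
Step 0: x=[10.4000] v=[0.0000]
Step 1: x=[8.9650] v=[-5.7400]
Step 2: x=[6.8304] v=[-8.5383]
Step 3: x=[5.0903] v=[-6.9606]
Step 4: x=[4.6364] v=[-1.8157]
Step 5: x=[5.7013] v=[4.2597]
First v>=0 after going negative at step 5, time=1.2500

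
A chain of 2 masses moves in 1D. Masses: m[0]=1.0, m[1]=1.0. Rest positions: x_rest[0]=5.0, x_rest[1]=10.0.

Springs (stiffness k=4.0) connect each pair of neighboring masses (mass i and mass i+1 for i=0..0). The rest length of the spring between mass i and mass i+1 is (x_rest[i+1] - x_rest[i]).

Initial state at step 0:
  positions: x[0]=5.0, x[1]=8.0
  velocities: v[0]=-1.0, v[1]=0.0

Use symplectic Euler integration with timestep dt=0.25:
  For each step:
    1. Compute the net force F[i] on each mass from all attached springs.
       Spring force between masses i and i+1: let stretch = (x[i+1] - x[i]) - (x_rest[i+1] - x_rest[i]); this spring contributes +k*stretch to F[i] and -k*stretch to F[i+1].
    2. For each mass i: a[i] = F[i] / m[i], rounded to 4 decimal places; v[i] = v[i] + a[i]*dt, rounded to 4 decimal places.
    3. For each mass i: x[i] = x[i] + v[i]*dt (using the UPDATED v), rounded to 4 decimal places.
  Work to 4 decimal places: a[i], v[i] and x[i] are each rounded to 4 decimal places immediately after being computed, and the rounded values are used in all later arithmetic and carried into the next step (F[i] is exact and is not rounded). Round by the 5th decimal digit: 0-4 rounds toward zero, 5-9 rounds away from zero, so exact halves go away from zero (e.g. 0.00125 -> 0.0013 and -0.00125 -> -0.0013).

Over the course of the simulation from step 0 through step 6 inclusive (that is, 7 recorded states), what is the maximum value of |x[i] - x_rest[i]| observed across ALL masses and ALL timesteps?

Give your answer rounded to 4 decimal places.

Step 0: x=[5.0000 8.0000] v=[-1.0000 0.0000]
Step 1: x=[4.2500 8.5000] v=[-3.0000 2.0000]
Step 2: x=[3.3125 9.1875] v=[-3.7500 2.7500]
Step 3: x=[2.5938 9.6563] v=[-2.8750 1.8750]
Step 4: x=[2.3907 9.6094] v=[-0.8125 -0.1875]
Step 5: x=[2.7423 9.0079] v=[1.4062 -2.4062]
Step 6: x=[3.4103 8.0900] v=[2.6718 -3.6718]
Max displacement = 2.6093

Answer: 2.6093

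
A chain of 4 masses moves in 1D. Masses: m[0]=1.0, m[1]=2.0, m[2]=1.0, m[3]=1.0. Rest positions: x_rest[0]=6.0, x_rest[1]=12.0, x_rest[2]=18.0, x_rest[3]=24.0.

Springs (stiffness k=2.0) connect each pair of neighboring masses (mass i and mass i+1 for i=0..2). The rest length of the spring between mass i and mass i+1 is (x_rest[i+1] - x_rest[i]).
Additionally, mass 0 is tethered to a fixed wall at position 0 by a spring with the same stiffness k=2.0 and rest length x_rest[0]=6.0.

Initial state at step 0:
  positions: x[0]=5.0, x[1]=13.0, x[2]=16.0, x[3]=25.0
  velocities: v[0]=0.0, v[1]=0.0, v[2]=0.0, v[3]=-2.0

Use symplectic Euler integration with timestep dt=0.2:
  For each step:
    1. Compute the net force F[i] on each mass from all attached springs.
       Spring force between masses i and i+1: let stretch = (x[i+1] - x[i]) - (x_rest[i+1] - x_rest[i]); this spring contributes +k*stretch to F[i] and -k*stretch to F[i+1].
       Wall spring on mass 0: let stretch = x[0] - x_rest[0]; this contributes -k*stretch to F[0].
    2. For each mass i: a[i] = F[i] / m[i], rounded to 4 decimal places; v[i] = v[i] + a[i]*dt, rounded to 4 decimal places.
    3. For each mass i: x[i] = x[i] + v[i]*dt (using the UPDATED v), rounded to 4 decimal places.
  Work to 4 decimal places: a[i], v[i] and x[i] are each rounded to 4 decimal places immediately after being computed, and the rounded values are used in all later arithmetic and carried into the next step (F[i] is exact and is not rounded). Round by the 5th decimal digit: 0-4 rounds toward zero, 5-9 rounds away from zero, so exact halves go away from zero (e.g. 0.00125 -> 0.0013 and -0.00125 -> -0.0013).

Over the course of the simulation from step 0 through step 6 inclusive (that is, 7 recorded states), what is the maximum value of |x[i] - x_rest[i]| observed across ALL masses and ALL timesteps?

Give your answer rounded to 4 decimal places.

Step 0: x=[5.0000 13.0000 16.0000 25.0000] v=[0.0000 0.0000 0.0000 -2.0000]
Step 1: x=[5.2400 12.8000 16.4800 24.3600] v=[1.2000 -1.0000 2.4000 -3.2000]
Step 2: x=[5.6656 12.4448 17.2960 23.5696] v=[2.1280 -1.7760 4.0800 -3.9520]
Step 3: x=[6.1803 12.0125 18.2258 22.7573] v=[2.5734 -2.1616 4.6490 -4.0614]
Step 4: x=[6.6671 11.5954 19.0211 22.0625] v=[2.4342 -2.0854 3.9763 -3.4740]
Step 5: x=[7.0148 11.2782 19.4656 21.6044] v=[1.7387 -1.5859 2.2226 -2.2906]
Step 6: x=[7.1424 11.1180 19.4262 21.4552] v=[0.6381 -0.8011 -0.1968 -0.7461]
Max displacement = 2.5448

Answer: 2.5448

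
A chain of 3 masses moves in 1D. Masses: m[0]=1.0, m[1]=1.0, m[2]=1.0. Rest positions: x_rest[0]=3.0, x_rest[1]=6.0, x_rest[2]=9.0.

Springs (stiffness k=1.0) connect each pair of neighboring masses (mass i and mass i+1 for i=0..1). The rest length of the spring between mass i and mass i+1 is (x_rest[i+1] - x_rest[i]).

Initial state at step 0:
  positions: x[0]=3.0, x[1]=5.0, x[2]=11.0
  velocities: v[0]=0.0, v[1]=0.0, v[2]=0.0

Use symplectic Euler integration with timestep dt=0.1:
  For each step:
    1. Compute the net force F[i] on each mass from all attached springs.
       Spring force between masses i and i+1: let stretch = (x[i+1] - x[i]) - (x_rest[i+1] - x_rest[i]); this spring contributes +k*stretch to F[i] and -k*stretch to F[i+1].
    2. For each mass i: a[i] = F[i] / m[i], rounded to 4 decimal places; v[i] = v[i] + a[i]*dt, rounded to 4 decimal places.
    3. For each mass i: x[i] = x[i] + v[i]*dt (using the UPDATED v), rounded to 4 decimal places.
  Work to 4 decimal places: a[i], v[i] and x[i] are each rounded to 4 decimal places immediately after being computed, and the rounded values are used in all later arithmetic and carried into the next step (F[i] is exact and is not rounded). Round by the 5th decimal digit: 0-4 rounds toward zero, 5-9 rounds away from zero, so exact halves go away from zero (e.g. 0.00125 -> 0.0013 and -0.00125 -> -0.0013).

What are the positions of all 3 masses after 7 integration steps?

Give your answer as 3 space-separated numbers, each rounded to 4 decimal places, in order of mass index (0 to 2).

Answer: 2.7795 5.9762 10.2444

Derivation:
Step 0: x=[3.0000 5.0000 11.0000] v=[0.0000 0.0000 0.0000]
Step 1: x=[2.9900 5.0400 10.9700] v=[-0.1000 0.4000 -0.3000]
Step 2: x=[2.9705 5.1188 10.9107] v=[-0.1950 0.7880 -0.5930]
Step 3: x=[2.9425 5.2340 10.8235] v=[-0.2802 1.1524 -0.8722]
Step 4: x=[2.9074 5.3822 10.7104] v=[-0.3511 1.4822 -1.1312]
Step 5: x=[2.8670 5.5590 10.5740] v=[-0.4036 1.7675 -1.3640]
Step 6: x=[2.8236 5.7590 10.4175] v=[-0.4344 1.9998 -1.5655]
Step 7: x=[2.7795 5.9762 10.2444] v=[-0.4409 2.1721 -1.7314]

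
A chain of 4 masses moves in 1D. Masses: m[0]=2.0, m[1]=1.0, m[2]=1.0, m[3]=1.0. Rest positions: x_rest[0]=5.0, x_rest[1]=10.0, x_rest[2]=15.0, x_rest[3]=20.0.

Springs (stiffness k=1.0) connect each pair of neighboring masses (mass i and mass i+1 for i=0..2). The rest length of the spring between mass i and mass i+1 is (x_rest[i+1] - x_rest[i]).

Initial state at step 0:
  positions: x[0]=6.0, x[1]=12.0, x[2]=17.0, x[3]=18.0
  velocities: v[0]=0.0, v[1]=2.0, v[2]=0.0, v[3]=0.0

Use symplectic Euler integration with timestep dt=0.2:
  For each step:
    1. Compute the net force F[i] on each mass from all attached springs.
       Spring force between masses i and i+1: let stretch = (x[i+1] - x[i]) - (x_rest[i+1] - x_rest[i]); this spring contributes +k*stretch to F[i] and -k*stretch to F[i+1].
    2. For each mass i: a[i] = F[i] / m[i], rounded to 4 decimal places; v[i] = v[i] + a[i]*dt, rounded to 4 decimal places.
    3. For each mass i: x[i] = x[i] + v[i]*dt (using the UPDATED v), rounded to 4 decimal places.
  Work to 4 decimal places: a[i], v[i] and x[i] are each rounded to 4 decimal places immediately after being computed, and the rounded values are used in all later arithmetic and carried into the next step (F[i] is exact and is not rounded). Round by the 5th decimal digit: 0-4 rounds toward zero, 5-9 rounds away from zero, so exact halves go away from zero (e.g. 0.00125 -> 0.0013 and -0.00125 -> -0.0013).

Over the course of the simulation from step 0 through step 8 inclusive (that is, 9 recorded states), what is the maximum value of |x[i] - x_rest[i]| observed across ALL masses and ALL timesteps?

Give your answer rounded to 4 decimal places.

Step 0: x=[6.0000 12.0000 17.0000 18.0000] v=[0.0000 2.0000 0.0000 0.0000]
Step 1: x=[6.0200 12.3600 16.8400 18.1600] v=[0.1000 1.8000 -0.8000 0.8000]
Step 2: x=[6.0668 12.6456 16.5536 18.4672] v=[0.2340 1.4280 -1.4320 1.5360]
Step 3: x=[6.1452 12.8244 16.1874 18.8979] v=[0.3919 0.8938 -1.8309 2.1533]
Step 4: x=[6.2572 12.8705 15.7951 19.4201] v=[0.5598 0.2306 -1.9614 2.6112]
Step 5: x=[6.4014 12.7691 15.4308 19.9973] v=[0.7211 -0.5071 -1.8213 2.8862]
Step 6: x=[6.5730 12.5194 15.1427 20.5919] v=[0.8579 -1.2483 -1.4403 2.9729]
Step 7: x=[6.7635 12.1368 14.9677 21.1685] v=[0.9525 -1.9129 -0.8751 2.8831]
Step 8: x=[6.9615 11.6525 14.9275 21.6971] v=[0.9898 -2.4214 -0.2011 2.6429]
Max displacement = 2.8705

Answer: 2.8705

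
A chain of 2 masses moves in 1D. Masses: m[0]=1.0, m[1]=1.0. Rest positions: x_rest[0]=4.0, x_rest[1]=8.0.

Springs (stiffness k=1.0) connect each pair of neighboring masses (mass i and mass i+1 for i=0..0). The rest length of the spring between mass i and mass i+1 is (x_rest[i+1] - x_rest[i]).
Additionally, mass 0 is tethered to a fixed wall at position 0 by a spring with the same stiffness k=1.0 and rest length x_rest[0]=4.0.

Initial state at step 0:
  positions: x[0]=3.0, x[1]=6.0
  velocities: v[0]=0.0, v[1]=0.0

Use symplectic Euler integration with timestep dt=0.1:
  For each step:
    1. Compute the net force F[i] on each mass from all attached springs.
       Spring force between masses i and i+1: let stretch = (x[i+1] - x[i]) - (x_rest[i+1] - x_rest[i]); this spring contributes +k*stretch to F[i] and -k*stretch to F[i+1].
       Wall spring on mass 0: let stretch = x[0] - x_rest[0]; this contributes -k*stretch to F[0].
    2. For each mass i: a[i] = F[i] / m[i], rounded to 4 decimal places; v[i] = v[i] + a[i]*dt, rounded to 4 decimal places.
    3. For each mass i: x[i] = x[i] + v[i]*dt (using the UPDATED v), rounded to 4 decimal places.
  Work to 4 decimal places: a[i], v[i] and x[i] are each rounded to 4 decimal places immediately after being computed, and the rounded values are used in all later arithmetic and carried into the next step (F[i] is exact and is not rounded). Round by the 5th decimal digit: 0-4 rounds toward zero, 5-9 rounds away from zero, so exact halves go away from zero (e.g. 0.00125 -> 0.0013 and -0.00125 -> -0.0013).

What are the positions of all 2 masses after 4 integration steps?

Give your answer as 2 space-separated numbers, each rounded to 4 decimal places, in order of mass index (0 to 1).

Step 0: x=[3.0000 6.0000] v=[0.0000 0.0000]
Step 1: x=[3.0000 6.0100] v=[0.0000 0.1000]
Step 2: x=[3.0001 6.0299] v=[0.0010 0.1990]
Step 3: x=[3.0005 6.0595] v=[0.0040 0.2960]
Step 4: x=[3.0015 6.0985] v=[0.0099 0.3901]

Answer: 3.0015 6.0985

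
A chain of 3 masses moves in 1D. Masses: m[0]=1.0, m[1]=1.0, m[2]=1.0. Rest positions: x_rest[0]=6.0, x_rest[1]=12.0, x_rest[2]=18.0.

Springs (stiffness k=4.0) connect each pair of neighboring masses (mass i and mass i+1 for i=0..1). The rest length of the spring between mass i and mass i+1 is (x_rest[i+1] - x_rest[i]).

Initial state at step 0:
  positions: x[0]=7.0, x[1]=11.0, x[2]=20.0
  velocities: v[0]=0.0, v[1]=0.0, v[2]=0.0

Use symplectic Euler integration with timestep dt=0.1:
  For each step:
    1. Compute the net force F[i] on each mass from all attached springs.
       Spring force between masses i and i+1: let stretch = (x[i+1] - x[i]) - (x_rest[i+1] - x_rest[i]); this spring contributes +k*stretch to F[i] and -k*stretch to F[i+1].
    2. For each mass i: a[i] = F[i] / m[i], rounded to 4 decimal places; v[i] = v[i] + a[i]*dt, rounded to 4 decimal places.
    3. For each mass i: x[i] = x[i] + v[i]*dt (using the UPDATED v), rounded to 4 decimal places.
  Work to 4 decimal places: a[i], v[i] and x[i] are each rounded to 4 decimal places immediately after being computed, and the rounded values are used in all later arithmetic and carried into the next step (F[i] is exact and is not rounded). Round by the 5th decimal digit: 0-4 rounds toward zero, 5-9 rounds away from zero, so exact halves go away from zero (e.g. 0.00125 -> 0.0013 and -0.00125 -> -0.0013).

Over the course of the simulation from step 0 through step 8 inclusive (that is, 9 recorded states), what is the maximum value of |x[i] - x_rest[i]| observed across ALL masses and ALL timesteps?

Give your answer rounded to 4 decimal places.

Step 0: x=[7.0000 11.0000 20.0000] v=[0.0000 0.0000 0.0000]
Step 1: x=[6.9200 11.2000 19.8800] v=[-0.8000 2.0000 -1.2000]
Step 2: x=[6.7712 11.5760 19.6528] v=[-1.4880 3.7600 -2.2720]
Step 3: x=[6.5746 12.0829 19.3425] v=[-1.9661 5.0688 -3.1027]
Step 4: x=[6.3583 12.6598 18.9819] v=[-2.1628 5.7693 -3.6065]
Step 5: x=[6.1541 13.2376 18.6084] v=[-2.0422 5.7775 -3.7353]
Step 6: x=[5.9932 13.7468 18.2600] v=[-1.6088 5.0924 -3.4836]
Step 7: x=[5.9025 14.1264 17.9711] v=[-0.9074 3.7962 -2.8889]
Step 8: x=[5.9007 14.3309 17.7684] v=[-0.0178 2.0445 -2.0268]
Max displacement = 2.3309

Answer: 2.3309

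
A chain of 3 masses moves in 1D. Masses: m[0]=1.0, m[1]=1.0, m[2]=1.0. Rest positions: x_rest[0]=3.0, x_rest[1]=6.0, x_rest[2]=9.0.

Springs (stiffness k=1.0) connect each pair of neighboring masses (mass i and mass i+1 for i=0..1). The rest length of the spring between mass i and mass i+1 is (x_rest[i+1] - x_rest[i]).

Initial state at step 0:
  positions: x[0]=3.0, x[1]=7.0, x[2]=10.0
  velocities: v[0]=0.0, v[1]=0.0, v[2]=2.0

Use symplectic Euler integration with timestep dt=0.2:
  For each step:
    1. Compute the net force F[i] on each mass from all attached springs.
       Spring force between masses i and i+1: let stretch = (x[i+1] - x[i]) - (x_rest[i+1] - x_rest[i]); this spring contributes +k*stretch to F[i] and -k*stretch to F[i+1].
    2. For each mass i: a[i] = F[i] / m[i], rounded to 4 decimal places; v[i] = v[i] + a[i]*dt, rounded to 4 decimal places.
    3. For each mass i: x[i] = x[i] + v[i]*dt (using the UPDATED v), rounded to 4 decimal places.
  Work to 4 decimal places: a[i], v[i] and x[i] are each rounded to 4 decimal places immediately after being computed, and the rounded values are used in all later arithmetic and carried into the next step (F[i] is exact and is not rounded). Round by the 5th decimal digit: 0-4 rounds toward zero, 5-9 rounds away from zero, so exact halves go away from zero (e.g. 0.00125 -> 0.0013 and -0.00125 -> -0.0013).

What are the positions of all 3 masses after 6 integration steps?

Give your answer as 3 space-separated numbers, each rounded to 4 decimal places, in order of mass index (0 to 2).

Answer: 3.6736 6.9111 11.8152

Derivation:
Step 0: x=[3.0000 7.0000 10.0000] v=[0.0000 0.0000 2.0000]
Step 1: x=[3.0400 6.9600 10.4000] v=[0.2000 -0.2000 2.0000]
Step 2: x=[3.1168 6.9008 10.7824] v=[0.3840 -0.2960 1.9120]
Step 3: x=[3.2250 6.8455 11.1295] v=[0.5408 -0.2765 1.7357]
Step 4: x=[3.3580 6.8167 11.4253] v=[0.6649 -0.1438 1.4789]
Step 5: x=[3.5093 6.8339 11.6567] v=[0.7566 0.0862 1.1572]
Step 6: x=[3.6736 6.9111 11.8152] v=[0.8215 0.3858 0.7926]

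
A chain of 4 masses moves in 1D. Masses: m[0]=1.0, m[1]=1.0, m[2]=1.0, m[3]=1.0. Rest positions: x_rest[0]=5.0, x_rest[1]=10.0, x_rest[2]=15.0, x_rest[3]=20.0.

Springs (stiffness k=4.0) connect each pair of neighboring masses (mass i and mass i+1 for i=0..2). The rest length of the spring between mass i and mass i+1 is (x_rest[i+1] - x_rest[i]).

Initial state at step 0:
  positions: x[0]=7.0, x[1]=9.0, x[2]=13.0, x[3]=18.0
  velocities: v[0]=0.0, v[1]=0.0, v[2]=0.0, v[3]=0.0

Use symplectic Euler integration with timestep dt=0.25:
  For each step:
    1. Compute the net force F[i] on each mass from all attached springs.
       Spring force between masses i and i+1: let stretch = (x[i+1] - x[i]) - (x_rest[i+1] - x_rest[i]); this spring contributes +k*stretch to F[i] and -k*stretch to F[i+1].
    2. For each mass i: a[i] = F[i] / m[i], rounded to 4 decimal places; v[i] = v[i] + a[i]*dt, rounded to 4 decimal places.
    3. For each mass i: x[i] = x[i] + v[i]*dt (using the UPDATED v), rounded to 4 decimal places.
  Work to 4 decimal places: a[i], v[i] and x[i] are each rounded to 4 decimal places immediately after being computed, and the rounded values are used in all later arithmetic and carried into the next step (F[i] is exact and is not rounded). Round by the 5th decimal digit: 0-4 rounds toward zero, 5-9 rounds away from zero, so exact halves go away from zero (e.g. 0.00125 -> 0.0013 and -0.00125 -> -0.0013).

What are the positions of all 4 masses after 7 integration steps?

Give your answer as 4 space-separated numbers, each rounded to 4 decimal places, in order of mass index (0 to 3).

Step 0: x=[7.0000 9.0000 13.0000 18.0000] v=[0.0000 0.0000 0.0000 0.0000]
Step 1: x=[6.2500 9.5000 13.2500 18.0000] v=[-3.0000 2.0000 1.0000 0.0000]
Step 2: x=[5.0625 10.1250 13.7500 18.0625] v=[-4.7500 2.5000 2.0000 0.2500]
Step 3: x=[3.8906 10.3906 14.4219 18.2969] v=[-4.6875 1.0625 2.6875 0.9375]
Step 4: x=[3.0937 10.0391 15.0547 18.8125] v=[-3.1875 -1.4062 2.5312 2.0625]
Step 5: x=[2.7832 9.2051 15.3731 19.6387] v=[-1.2421 -3.3360 1.2734 3.3047]
Step 6: x=[2.8282 8.3076 15.2159 20.6485] v=[0.1798 -3.5899 -0.6290 4.0391]
Step 7: x=[2.9930 7.7674 14.6897 21.5501] v=[0.6592 -2.1610 -2.1047 3.6065]

Answer: 2.9930 7.7674 14.6897 21.5501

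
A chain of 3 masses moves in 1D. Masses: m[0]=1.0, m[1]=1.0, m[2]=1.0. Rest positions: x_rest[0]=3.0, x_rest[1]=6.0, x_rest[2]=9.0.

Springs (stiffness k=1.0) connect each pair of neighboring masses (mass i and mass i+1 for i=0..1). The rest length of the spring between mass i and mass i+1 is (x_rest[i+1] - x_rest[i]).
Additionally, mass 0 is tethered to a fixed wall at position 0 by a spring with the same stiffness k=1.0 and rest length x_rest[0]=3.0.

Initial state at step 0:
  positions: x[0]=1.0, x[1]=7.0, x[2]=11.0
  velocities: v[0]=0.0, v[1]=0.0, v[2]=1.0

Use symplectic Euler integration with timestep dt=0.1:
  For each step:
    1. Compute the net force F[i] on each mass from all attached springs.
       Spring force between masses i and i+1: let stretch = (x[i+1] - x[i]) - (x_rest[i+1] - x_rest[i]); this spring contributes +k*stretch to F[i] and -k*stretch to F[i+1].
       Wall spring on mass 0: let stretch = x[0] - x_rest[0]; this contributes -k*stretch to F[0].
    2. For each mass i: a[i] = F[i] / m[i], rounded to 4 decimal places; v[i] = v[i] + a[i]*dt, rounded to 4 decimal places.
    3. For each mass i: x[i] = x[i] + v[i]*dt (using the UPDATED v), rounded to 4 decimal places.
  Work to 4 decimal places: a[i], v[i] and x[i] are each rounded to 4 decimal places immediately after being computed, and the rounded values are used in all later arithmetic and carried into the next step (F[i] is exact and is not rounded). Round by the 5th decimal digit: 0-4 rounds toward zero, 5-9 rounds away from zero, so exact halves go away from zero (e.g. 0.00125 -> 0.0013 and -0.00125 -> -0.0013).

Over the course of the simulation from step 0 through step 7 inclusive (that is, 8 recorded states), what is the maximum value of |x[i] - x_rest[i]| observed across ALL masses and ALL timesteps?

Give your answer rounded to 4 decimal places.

Step 0: x=[1.0000 7.0000 11.0000] v=[0.0000 0.0000 1.0000]
Step 1: x=[1.0500 6.9800 11.0900] v=[0.5000 -0.2000 0.9000]
Step 2: x=[1.1488 6.9418 11.1689] v=[0.9880 -0.3820 0.7890]
Step 3: x=[1.2940 6.8879 11.2355] v=[1.4524 -0.5386 0.6663]
Step 4: x=[1.4822 6.8216 11.2887] v=[1.8824 -0.6632 0.5315]
Step 5: x=[1.7090 6.7466 11.3272] v=[2.2681 -0.7504 0.3848]
Step 6: x=[1.9691 6.6670 11.3499] v=[2.6010 -0.7961 0.2267]
Step 7: x=[2.2565 6.5872 11.3557] v=[2.8739 -0.7976 0.0584]
Max displacement = 2.3557

Answer: 2.3557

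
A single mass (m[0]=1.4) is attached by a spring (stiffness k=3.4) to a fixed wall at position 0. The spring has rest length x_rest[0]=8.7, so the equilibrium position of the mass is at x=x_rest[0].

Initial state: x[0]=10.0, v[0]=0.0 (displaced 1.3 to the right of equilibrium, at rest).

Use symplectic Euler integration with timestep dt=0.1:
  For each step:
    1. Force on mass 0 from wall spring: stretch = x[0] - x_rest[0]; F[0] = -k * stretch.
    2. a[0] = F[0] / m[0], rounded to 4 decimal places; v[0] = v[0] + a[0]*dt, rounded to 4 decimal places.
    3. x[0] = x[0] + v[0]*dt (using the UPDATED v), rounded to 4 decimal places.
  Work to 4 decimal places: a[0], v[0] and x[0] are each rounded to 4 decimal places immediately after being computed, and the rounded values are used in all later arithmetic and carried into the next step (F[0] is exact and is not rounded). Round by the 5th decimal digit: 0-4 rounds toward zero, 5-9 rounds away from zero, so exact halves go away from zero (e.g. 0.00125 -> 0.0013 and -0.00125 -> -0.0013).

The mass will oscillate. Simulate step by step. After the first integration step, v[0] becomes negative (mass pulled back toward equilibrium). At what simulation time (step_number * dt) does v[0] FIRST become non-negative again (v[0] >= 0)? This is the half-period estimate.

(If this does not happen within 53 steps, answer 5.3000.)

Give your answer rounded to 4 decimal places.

Step 0: x=[10.0000] v=[0.0000]
Step 1: x=[9.9684] v=[-0.3157]
Step 2: x=[9.9060] v=[-0.6237]
Step 3: x=[9.8143] v=[-0.9166]
Step 4: x=[9.6956] v=[-1.1872]
Step 5: x=[9.5527] v=[-1.4290]
Step 6: x=[9.3891] v=[-1.6361]
Step 7: x=[9.2088] v=[-1.8035]
Step 8: x=[9.0161] v=[-1.9271]
Step 9: x=[8.8157] v=[-2.0039]
Step 10: x=[8.6125] v=[-2.0320]
Step 11: x=[8.4114] v=[-2.0108]
Step 12: x=[8.2173] v=[-1.9407]
Step 13: x=[8.0350] v=[-1.8235]
Step 14: x=[7.8688] v=[-1.6620]
Step 15: x=[7.7228] v=[-1.4601]
Step 16: x=[7.6005] v=[-1.2228]
Step 17: x=[7.5049] v=[-0.9558]
Step 18: x=[7.4383] v=[-0.6656]
Step 19: x=[7.4024] v=[-0.3592]
Step 20: x=[7.3980] v=[-0.0441]
Step 21: x=[7.4252] v=[0.2721]
First v>=0 after going negative at step 21, time=2.1000

Answer: 2.1000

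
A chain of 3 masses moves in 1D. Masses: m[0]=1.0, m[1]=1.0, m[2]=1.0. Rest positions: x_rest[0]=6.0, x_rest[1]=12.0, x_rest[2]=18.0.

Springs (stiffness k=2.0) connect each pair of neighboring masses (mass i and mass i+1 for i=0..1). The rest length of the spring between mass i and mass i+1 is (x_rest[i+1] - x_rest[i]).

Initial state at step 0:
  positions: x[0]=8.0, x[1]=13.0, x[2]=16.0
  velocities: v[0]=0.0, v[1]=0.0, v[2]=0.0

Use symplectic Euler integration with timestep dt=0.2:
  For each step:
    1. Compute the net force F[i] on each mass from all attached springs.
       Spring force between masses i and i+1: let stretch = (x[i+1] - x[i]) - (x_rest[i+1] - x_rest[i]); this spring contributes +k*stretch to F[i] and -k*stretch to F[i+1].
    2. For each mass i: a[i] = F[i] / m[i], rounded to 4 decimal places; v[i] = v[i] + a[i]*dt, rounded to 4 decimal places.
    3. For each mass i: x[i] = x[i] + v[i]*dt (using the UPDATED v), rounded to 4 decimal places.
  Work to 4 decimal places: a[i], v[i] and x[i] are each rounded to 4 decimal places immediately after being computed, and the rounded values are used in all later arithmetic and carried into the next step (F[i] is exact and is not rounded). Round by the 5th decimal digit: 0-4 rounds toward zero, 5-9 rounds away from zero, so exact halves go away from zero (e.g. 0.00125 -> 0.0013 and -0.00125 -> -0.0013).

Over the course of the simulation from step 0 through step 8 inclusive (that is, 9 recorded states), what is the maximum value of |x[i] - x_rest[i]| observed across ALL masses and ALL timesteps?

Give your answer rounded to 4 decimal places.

Answer: 2.0062

Derivation:
Step 0: x=[8.0000 13.0000 16.0000] v=[0.0000 0.0000 0.0000]
Step 1: x=[7.9200 12.8400 16.2400] v=[-0.4000 -0.8000 1.2000]
Step 2: x=[7.7536 12.5584 16.6880] v=[-0.8320 -1.4080 2.2400]
Step 3: x=[7.4916 12.2228 17.2856] v=[-1.3101 -1.6781 2.9882]
Step 4: x=[7.1281 11.9137 17.9582] v=[-1.8176 -1.5455 3.3631]
Step 5: x=[6.6674 11.7053 18.6273] v=[-2.3034 -1.0419 3.3453]
Step 6: x=[6.1298 11.6476 19.2226] v=[-2.6882 -0.2883 2.9765]
Step 7: x=[5.5536 11.7545 19.6919] v=[-2.8811 0.5346 2.3465]
Step 8: x=[4.9935 12.0003 20.0062] v=[-2.8007 1.2292 1.5715]
Max displacement = 2.0062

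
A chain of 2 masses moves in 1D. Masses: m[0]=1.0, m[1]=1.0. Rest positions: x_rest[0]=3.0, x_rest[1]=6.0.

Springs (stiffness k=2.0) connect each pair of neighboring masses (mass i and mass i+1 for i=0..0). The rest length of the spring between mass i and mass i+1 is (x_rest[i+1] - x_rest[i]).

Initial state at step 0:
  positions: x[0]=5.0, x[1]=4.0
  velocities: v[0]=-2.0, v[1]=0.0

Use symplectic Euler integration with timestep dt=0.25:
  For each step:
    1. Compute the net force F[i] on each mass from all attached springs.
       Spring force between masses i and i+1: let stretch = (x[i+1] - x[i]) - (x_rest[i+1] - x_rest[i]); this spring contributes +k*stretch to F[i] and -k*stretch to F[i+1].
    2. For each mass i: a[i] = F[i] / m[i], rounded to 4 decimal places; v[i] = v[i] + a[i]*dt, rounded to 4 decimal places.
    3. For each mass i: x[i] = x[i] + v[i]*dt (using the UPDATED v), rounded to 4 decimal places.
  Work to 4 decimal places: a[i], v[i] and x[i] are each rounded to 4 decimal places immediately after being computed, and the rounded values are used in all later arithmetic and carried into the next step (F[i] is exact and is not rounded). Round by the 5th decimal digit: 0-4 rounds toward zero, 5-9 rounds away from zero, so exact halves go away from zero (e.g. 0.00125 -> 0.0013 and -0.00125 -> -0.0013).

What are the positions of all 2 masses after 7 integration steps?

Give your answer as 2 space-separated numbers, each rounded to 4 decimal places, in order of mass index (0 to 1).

Step 0: x=[5.0000 4.0000] v=[-2.0000 0.0000]
Step 1: x=[4.0000 4.5000] v=[-4.0000 2.0000]
Step 2: x=[2.6875 5.3125] v=[-5.2500 3.2500]
Step 3: x=[1.3281 6.1719] v=[-5.4375 3.4375]
Step 4: x=[0.1992 6.8008] v=[-4.5156 2.5156]
Step 5: x=[-0.4795 6.9795] v=[-2.7148 0.7148]
Step 6: x=[-0.6008 6.6008] v=[-0.4853 -1.5147]
Step 7: x=[-0.1969 5.6969] v=[1.6155 -3.6155]

Answer: -0.1969 5.6969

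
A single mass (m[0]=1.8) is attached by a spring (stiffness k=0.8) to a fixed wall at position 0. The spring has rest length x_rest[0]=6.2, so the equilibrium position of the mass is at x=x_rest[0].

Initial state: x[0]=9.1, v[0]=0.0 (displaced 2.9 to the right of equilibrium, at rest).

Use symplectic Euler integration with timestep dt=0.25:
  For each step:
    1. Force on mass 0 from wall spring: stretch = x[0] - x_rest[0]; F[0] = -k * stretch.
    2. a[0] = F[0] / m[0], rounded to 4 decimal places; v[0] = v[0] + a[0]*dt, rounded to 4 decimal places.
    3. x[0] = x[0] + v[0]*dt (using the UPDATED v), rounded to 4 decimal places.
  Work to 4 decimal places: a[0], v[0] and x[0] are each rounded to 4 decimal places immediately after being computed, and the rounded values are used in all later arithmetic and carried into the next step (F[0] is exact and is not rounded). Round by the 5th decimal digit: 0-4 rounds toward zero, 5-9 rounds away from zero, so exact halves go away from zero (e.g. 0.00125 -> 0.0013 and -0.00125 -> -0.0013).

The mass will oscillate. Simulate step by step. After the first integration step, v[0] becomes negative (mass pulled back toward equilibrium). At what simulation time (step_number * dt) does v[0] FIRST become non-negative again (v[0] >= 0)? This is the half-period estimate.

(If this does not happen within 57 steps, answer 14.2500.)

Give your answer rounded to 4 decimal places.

Answer: 4.7500

Derivation:
Step 0: x=[9.1000] v=[0.0000]
Step 1: x=[9.0195] v=[-0.3222]
Step 2: x=[8.8606] v=[-0.6355]
Step 3: x=[8.6278] v=[-0.9311]
Step 4: x=[8.3276] v=[-1.2009]
Step 5: x=[7.9683] v=[-1.4373]
Step 6: x=[7.5599] v=[-1.6338]
Step 7: x=[7.1137] v=[-1.7849]
Step 8: x=[6.6421] v=[-1.8864]
Step 9: x=[6.1582] v=[-1.9355]
Step 10: x=[5.6755] v=[-1.9309]
Step 11: x=[5.2074] v=[-1.8726]
Step 12: x=[4.7668] v=[-1.7623]
Step 13: x=[4.3660] v=[-1.6031]
Step 14: x=[4.0162] v=[-1.3993]
Step 15: x=[3.7270] v=[-1.1567]
Step 16: x=[3.5065] v=[-0.8819]
Step 17: x=[3.3609] v=[-0.5826]
Step 18: x=[3.2941] v=[-0.2672]
Step 19: x=[3.3080] v=[0.0557]
First v>=0 after going negative at step 19, time=4.7500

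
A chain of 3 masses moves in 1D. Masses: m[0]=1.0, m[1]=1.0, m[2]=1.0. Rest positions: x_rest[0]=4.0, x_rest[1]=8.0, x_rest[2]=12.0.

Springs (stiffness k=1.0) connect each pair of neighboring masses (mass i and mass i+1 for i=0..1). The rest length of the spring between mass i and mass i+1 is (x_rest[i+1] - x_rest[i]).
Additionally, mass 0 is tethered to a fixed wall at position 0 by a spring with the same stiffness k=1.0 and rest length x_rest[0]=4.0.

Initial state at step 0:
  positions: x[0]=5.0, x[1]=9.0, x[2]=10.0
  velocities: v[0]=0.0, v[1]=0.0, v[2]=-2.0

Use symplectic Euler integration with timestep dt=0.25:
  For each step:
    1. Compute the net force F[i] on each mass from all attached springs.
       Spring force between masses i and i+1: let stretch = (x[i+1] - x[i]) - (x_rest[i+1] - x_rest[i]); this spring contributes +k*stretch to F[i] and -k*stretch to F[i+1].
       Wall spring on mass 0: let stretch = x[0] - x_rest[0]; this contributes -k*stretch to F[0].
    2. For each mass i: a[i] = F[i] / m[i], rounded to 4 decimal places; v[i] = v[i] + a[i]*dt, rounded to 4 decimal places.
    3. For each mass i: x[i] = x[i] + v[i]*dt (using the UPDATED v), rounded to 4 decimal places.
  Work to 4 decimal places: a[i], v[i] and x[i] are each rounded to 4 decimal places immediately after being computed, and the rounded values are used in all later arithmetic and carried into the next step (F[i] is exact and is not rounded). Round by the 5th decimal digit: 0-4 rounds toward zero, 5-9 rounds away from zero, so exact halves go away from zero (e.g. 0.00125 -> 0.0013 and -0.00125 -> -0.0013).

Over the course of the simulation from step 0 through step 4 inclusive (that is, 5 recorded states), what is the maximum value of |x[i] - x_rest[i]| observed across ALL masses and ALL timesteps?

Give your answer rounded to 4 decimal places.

Answer: 2.4297

Derivation:
Step 0: x=[5.0000 9.0000 10.0000] v=[0.0000 0.0000 -2.0000]
Step 1: x=[4.9375 8.8125 9.6875] v=[-0.2500 -0.7500 -1.2500]
Step 2: x=[4.8086 8.4375 9.5703] v=[-0.5156 -1.5000 -0.4688]
Step 3: x=[4.6060 7.9065 9.6323] v=[-0.8105 -2.1240 0.2480]
Step 4: x=[4.3218 7.2771 9.8365] v=[-1.1369 -2.5177 0.8166]
Max displacement = 2.4297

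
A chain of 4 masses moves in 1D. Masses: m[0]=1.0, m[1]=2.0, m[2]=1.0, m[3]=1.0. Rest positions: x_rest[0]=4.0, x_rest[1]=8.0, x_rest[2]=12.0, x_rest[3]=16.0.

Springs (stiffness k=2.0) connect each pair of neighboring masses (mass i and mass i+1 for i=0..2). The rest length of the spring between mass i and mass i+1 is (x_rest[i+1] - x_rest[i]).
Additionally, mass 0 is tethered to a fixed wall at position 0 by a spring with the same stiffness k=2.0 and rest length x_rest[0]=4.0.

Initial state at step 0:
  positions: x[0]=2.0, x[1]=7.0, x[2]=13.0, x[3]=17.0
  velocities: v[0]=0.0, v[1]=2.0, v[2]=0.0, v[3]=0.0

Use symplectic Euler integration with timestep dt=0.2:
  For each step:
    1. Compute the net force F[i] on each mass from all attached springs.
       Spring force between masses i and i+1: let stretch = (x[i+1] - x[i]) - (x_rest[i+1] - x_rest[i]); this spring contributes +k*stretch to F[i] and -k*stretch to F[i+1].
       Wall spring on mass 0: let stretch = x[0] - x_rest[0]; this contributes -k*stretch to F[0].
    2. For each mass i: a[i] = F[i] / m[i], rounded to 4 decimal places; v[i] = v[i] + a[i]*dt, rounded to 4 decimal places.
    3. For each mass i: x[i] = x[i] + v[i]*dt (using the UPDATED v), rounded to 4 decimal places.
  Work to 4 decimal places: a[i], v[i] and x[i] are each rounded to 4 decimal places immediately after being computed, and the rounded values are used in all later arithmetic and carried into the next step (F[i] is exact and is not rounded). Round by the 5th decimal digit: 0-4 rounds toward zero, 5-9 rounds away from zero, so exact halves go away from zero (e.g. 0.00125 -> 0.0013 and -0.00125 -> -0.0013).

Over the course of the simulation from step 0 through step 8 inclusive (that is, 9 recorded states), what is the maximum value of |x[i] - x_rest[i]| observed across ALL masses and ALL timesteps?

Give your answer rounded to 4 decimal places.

Step 0: x=[2.0000 7.0000 13.0000 17.0000] v=[0.0000 2.0000 0.0000 0.0000]
Step 1: x=[2.2400 7.4400 12.8400 17.0000] v=[1.2000 2.2000 -0.8000 0.0000]
Step 2: x=[2.7168 7.8880 12.5808 16.9872] v=[2.3840 2.2400 -1.2960 -0.0640]
Step 3: x=[3.3900 8.3169 12.2987 16.9419] v=[3.3658 2.1443 -1.4106 -0.2266]
Step 4: x=[4.1861 8.7080 12.0695 16.8451] v=[3.9806 1.9553 -1.1460 -0.4839]
Step 5: x=[5.0091 9.0526 11.9534 16.6863] v=[4.1149 1.7232 -0.5804 -0.7941]
Step 6: x=[5.7548 9.3515 11.9839 16.4688] v=[3.7287 1.4947 0.1524 -1.0873]
Step 7: x=[6.3279 9.6119 12.1626 16.2125] v=[2.8655 1.3018 0.8934 -1.2813]
Step 8: x=[6.6575 9.8429 12.4612 15.9522] v=[1.6479 1.1551 1.4931 -1.3013]
Max displacement = 2.6575

Answer: 2.6575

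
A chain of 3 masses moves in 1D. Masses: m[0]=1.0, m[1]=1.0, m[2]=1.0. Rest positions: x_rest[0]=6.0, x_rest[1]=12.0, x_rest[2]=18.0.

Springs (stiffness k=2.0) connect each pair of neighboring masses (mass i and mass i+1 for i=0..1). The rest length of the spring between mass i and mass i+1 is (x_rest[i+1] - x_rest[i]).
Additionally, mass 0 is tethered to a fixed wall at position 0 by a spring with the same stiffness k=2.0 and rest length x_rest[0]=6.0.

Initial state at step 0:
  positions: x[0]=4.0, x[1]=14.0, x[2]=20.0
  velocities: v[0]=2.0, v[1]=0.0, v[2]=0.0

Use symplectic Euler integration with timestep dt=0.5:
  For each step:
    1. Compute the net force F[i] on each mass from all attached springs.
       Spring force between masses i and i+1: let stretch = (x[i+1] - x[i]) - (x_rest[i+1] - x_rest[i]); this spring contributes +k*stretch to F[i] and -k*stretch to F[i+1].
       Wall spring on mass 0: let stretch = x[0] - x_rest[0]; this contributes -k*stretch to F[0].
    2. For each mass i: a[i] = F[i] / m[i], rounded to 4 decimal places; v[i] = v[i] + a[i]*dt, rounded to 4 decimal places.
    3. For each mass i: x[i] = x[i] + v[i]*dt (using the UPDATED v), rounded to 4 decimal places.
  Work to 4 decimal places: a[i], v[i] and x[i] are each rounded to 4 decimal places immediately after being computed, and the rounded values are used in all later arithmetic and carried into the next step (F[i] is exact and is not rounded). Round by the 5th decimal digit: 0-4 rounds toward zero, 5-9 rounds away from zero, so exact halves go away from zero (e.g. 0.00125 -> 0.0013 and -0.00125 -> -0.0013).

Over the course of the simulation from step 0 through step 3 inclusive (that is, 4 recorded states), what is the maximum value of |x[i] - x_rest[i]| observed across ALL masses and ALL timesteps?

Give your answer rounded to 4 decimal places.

Step 0: x=[4.0000 14.0000 20.0000] v=[2.0000 0.0000 0.0000]
Step 1: x=[8.0000 12.0000 20.0000] v=[8.0000 -4.0000 0.0000]
Step 2: x=[10.0000 12.0000 19.0000] v=[4.0000 0.0000 -2.0000]
Step 3: x=[8.0000 14.5000 17.5000] v=[-4.0000 5.0000 -3.0000]
Max displacement = 4.0000

Answer: 4.0000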